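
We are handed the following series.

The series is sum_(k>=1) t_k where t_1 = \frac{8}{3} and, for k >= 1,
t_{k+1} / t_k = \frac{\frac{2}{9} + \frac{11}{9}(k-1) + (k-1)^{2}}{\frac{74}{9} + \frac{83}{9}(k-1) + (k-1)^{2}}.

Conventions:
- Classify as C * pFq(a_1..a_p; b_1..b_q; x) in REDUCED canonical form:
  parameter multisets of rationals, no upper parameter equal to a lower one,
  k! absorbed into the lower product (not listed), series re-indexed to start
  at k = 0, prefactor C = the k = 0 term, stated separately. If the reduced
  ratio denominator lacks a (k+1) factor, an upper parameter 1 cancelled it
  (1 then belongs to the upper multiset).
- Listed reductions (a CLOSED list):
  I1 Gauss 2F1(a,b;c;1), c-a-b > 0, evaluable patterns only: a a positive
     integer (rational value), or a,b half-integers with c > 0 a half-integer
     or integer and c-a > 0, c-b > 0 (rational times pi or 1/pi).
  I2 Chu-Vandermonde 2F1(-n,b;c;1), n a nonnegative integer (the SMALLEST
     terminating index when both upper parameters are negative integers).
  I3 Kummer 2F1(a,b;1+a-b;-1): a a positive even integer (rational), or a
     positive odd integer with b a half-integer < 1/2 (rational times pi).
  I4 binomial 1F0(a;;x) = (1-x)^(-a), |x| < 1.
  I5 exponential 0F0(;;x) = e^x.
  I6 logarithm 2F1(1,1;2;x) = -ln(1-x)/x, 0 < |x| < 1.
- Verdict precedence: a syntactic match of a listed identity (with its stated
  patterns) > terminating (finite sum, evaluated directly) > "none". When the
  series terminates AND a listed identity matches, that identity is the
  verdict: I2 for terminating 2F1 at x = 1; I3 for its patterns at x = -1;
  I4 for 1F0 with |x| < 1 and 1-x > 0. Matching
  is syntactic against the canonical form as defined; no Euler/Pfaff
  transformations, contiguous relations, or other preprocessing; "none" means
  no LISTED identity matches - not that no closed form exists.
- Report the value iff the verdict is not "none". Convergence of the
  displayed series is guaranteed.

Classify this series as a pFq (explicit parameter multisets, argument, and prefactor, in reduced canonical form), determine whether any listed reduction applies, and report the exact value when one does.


The series (x = 1) is 2F1: upper {\frac{2}{9}, 1}, lower {\frac{74}{9}}, prefactor \frac{8}{3}. Verdict at x = 1: the Gauss summation I1 matches (x = 1: the Gamma ratio telescopes since c-a-b = 7 > 0 and a = 1 in Z>0). Exact value: \frac{520}{189}.

Key step: x = 1 and factor the ratio over Q (C = 8/3, x = 1): negated roots = parameters.
Consecutive-term ratio: r(k) = 1 * (k+\frac{2}{9}) (k+1) / [(k+\frac{74}{9}) (k+1)] - rational in k, leading ratio 1; with t_0 = \frac{8}{3}, classification follows.


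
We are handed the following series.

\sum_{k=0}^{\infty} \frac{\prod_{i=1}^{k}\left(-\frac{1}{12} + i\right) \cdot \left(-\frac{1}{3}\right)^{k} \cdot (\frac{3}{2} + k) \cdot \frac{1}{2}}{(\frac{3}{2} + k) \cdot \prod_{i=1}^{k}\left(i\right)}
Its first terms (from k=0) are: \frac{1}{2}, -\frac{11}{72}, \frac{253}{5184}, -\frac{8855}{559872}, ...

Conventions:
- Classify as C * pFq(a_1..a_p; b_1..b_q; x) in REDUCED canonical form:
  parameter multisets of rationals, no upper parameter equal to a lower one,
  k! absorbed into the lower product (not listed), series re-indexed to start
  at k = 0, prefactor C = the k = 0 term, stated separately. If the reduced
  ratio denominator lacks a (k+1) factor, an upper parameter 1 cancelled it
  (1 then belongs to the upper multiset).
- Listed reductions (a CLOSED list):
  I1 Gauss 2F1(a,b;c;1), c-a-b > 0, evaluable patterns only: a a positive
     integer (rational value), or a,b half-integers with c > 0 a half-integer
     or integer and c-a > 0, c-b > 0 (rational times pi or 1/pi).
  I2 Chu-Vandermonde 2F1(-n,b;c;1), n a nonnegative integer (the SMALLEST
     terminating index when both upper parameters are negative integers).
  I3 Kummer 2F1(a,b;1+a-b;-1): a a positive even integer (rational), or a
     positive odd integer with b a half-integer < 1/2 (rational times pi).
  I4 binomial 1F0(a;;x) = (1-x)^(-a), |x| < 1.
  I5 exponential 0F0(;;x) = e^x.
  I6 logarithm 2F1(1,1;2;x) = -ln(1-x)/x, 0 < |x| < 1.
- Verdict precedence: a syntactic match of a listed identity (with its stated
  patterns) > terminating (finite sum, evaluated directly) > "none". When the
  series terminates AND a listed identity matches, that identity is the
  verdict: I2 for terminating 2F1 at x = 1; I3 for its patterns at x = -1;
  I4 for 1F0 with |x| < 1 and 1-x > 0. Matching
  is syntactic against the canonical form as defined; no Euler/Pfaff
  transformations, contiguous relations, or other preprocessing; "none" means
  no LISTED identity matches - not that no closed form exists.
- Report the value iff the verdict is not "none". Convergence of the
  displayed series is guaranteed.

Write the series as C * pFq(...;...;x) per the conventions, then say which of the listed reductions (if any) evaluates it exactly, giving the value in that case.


Canonical form: C = \frac{1}{2} times 1F0 with upper {\frac{11}{12}}, lower {-}, x = -\frac{1}{3}. Verdict at x = -\frac{1}{3}: the I4 binomial reduction matches (the 1F0 binomial series: exponent -11/12, x = -\frac{1}{3}). Value: \frac{1}{2} \cdot \left(\frac{4}{3}\right)^{-\frac{11}{12}}.

Key step: from the first term \frac{1}{2}: the running product (C = 1/2, x = -1/3) telescopes to a rising factorial.
Ratio: r(k) = -\frac{1}{3} * (k+\frac{11}{12}) / [(k+1)] - rational; roots negated = parameters, x = -\frac{1}{3}, C = \frac{1}{2}.


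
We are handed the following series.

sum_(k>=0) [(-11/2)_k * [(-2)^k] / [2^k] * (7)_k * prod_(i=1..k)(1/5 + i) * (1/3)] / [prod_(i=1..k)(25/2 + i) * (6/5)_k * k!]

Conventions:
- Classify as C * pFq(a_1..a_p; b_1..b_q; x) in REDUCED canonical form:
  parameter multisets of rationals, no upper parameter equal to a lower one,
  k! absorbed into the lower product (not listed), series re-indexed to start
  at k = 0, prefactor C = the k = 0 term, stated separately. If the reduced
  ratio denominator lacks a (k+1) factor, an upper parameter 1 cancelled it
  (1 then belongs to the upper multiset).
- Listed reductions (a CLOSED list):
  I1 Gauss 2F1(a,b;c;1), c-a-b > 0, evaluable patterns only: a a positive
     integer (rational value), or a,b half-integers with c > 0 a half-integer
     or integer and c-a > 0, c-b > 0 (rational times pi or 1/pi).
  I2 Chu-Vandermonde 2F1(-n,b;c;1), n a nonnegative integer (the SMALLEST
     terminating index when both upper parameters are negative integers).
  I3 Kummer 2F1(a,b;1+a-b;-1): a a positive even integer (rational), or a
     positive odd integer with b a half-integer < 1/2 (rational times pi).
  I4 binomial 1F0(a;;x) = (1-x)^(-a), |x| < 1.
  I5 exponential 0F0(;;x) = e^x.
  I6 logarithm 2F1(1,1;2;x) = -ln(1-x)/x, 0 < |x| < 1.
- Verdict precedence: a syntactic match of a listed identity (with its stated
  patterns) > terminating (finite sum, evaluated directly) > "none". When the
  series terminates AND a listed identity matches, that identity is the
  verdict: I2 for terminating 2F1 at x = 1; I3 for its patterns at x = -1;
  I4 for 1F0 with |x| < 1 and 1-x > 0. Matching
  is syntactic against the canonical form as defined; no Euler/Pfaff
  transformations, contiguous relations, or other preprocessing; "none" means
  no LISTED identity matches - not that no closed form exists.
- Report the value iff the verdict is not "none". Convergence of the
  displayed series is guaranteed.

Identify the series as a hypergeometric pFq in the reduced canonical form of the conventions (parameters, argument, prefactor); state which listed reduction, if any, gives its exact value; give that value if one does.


The series (x = -1) is 2F1: upper {-11/2, 7}, lower {27/2}, prefactor 1/3. Verdict: this is Kummer's theorem (I3) (x = -1; c = 27/2 equals 1+a-b for upper {-11/2, 7}: listed pattern). Value: (929553625/805306368) * pi.

Key observation: x = (-1) and the two k-th powers (prefactor 1/3) combine into one argument.
Step ratio: r(k) = (-1) * (k-11/2) (k+7) / [(k+27/2) (k+1)] - rational; roots negated = parameters, x = (-1), C = 1/3.


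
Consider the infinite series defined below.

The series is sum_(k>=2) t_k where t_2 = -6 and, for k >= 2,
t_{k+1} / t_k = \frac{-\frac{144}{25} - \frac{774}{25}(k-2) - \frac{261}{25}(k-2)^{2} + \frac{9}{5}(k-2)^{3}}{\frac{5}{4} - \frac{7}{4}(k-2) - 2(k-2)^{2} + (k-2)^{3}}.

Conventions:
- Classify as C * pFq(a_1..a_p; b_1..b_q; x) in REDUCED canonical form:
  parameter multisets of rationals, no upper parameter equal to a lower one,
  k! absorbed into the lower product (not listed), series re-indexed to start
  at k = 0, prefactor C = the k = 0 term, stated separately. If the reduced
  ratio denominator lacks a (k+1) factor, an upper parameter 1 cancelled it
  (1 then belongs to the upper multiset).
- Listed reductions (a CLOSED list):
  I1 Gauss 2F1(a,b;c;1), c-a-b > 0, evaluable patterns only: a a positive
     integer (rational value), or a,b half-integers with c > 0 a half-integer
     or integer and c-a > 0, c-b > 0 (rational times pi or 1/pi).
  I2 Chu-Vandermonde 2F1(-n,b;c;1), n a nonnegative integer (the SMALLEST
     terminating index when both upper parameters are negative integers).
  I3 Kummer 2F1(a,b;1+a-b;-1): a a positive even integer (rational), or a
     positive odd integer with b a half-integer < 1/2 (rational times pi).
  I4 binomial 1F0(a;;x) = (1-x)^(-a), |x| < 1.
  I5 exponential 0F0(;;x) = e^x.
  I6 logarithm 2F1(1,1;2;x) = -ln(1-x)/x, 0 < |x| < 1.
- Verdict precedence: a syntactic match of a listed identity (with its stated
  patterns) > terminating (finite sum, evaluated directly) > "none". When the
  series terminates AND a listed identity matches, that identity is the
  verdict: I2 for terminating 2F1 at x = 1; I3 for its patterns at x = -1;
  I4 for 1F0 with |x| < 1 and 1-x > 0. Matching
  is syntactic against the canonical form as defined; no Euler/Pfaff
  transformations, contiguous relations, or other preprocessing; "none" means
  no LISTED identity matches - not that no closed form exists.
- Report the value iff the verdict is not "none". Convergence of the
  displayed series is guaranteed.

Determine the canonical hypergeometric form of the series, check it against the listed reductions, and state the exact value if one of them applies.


Reduced: x = \frac{9}{5}, 3F2, upper = {-8, \frac{1}{5}, 2}, lower = {-\frac{5}{2}, -\frac{1}{2}}, C = -6. Verdict: terminating - the sum ends at index 8 because -8 is a negative integer; exact evaluation follows. Sum: -\frac{3116738215152555414}{3814697265625}.

Key step: t_0 = -6 here, and factor the ratio over Q (prefactor -6): negated roots = parameters.
Adjacent-term ratio: r(k) = \frac{9}{5} * (k-8) (k+\frac{1}{5}) (k+2) / [(k-\frac{5}{2}) (k-\frac{1}{2}) (k+1)] - rational in k. x = \frac{9}{5}; t_0 = -6; negate the roots.


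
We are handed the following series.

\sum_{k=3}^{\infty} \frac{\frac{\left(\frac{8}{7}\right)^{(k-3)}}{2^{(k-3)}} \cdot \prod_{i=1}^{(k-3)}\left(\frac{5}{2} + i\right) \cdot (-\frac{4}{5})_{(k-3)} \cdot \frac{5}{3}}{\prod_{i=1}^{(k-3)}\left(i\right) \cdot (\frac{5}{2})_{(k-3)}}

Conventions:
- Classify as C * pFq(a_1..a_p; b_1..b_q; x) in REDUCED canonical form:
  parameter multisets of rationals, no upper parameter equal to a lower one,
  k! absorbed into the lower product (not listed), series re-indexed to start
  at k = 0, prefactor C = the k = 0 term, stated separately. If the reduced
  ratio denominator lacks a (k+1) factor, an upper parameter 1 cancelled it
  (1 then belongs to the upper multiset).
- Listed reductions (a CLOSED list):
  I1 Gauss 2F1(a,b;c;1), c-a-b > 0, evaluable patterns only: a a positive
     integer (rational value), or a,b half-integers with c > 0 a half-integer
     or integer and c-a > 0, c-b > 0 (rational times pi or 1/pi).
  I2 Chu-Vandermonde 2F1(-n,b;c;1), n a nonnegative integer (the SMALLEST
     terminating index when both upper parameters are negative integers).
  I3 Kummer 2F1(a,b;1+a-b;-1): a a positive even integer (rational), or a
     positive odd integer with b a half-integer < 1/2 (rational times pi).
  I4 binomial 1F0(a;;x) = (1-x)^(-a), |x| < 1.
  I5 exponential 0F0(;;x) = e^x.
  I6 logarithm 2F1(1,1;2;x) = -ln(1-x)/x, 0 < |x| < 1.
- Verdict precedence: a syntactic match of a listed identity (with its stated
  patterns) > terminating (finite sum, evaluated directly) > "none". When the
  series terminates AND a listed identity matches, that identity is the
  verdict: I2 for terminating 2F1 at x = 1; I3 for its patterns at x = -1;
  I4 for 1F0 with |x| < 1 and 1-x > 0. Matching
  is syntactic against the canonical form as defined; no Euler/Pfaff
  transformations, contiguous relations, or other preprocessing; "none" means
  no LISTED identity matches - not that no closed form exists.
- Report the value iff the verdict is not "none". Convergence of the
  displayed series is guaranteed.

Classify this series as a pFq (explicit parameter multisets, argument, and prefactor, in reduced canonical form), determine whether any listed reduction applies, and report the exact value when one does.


Canonical form: C = \frac{5}{3} times 2F1 with upper {-\frac{4}{5}, \frac{7}{2}}, lower {\frac{5}{2}}, x = \frac{4}{7}. Verdict: none. No listed pattern accepts 2F1(-\frac{4}{5}, \frac{7}{2}; \frac{5}{2}; \frac{4}{7}).

Structural cue: from the first term \frac{5}{3}: the product of the first k integers (C = 5/3) is k!.
Consecutive-term ratio: r(k) = \frac{4}{7} * (k-\frac{4}{5}) (k+\frac{7}{2}) / [(k+\frac{5}{2}) (k+1)] - rational in k. x = \frac{4}{7}; t_0 = \frac{5}{3}; negate the roots.


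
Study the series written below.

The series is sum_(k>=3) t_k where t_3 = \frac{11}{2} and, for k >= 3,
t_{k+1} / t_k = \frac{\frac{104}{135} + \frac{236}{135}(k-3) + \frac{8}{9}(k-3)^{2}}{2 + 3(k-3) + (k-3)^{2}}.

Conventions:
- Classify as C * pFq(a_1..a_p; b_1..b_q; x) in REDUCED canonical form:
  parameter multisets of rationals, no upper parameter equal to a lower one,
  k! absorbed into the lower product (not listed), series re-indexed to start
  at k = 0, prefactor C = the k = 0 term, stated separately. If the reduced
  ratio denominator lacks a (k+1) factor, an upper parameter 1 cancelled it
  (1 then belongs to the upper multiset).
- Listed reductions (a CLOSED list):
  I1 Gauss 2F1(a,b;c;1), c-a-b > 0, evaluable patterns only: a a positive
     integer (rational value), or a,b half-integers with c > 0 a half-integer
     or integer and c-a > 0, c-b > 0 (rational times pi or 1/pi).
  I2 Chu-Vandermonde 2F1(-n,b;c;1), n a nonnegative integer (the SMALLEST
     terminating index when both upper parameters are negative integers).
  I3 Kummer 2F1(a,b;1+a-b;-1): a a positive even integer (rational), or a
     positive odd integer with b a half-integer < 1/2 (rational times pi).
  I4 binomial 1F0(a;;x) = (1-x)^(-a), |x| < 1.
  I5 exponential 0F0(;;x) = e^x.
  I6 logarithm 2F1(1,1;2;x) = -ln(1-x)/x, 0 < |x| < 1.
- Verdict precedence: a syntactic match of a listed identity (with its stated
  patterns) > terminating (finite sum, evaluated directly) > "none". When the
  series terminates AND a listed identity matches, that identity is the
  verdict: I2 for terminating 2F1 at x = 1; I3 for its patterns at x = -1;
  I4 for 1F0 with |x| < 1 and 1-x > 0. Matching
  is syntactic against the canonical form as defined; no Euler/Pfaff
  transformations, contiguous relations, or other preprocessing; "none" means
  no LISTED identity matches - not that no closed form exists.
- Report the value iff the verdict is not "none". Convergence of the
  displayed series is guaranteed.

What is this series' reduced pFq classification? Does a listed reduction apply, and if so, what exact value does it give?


The series (x = \frac{8}{9}) is 2F1: upper {\frac{2}{3}, \frac{13}{10}}, lower {2}, prefactor \frac{11}{2}. Verdict: none - at argument \frac{8}{9} the multisets {\frac{2}{3}, \frac{13}{10}} ; {2} match no listed identity.

The tell: t_0 being \frac{11}{2}, roots of the ratio polynomials (prefactor 11/2) are the negated parameters.
Ratio: r(k) = \frac{8}{9} * (k+\frac{2}{3}) (k+\frac{13}{10}) / [(k+2) (k+1)] - rational in k. x = \frac{8}{9}; t_0 = \frac{11}{2}; negate the roots.


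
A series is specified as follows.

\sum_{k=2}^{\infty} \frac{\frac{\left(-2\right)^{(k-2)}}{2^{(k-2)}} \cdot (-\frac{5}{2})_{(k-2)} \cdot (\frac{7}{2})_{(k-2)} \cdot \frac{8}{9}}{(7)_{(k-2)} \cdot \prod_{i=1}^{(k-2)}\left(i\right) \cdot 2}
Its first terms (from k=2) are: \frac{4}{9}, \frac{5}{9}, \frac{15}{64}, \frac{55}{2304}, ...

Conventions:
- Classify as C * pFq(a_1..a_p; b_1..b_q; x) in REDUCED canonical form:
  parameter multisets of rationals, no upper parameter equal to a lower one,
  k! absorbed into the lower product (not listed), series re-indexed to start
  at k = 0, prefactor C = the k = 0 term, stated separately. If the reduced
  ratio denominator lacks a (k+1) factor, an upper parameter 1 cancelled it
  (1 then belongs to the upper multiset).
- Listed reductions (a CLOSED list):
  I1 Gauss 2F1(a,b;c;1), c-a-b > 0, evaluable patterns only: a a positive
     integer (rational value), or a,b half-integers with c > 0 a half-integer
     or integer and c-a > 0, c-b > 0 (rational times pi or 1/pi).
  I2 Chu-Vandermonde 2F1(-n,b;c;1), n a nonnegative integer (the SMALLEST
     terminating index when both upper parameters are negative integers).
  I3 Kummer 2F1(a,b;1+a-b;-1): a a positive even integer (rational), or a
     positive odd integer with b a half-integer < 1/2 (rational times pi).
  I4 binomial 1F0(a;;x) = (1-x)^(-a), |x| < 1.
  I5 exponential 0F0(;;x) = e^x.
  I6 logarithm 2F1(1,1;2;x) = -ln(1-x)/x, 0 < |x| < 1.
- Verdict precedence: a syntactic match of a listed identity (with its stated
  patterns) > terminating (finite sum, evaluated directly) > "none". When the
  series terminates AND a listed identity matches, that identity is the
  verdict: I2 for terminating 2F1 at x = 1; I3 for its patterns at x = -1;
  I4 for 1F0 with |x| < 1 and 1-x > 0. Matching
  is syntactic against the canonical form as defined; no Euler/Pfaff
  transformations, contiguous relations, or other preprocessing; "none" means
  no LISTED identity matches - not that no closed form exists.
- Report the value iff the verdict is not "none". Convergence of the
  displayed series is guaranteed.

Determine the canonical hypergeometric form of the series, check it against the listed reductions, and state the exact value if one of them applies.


Prefactor \frac{4}{9}, argument -1: 2F1 with upper {-\frac{5}{2}, \frac{7}{2}} over lower {7}. Verdict: none. No listed pattern accepts 2F1(-\frac{5}{2}, \frac{7}{2}; 7; -1).

Structural cue: from the first term \frac{4}{9}: the two k-th powers (prefactor 4/9) combine into one argument.
Consecutive-term ratio: r(k) = -1 * (k-\frac{5}{2}) (k+\frac{7}{2}) / [(k+7) (k+1)] ; factor over Q: parameters, x = -1, and C = \frac{4}{9}.


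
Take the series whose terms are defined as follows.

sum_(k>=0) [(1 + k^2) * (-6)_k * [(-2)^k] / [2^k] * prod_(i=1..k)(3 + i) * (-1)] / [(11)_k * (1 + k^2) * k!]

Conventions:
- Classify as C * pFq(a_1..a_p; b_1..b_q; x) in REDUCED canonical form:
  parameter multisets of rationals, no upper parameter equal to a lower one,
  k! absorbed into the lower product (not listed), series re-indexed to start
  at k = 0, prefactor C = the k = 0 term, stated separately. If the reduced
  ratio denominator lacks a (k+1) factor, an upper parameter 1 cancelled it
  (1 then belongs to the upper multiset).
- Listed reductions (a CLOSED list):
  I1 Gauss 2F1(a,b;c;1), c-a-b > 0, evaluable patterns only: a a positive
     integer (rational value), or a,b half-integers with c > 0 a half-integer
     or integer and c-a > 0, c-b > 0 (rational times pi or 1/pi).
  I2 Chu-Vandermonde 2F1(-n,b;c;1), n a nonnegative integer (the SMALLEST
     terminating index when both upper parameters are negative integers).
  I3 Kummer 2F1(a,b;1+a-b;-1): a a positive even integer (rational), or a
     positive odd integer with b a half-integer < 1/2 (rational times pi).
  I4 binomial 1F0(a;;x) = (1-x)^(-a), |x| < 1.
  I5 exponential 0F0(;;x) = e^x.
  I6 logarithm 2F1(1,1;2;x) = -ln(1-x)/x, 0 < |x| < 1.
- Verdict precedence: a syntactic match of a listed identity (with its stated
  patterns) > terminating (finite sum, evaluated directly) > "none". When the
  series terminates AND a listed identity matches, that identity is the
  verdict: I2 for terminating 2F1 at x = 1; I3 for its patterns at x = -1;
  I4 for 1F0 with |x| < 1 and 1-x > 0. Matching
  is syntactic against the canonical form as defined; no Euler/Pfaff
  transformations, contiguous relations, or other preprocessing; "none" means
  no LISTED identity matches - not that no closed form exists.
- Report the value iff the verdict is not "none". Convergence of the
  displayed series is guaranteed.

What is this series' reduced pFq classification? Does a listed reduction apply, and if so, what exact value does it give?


The series (x = -1) is 2F1: upper {-6, 4}, lower {11}, prefactor -1. Verdict: Kummer (I3) matches (x = -1; c = 11 equals 1+a-b for upper {-6, 4}: listed pattern). Sum: -15/2.

The tell: t_0 being -1, striking the common factor k^2 + 1 reduces the term (C = -1).
Adjacent-term ratio: r(k) = (-1) * (k-6) (k+4) / [(k+11) (k+1)] - rational in k, leading ratio (-1); with t_0 = -1, classification follows.


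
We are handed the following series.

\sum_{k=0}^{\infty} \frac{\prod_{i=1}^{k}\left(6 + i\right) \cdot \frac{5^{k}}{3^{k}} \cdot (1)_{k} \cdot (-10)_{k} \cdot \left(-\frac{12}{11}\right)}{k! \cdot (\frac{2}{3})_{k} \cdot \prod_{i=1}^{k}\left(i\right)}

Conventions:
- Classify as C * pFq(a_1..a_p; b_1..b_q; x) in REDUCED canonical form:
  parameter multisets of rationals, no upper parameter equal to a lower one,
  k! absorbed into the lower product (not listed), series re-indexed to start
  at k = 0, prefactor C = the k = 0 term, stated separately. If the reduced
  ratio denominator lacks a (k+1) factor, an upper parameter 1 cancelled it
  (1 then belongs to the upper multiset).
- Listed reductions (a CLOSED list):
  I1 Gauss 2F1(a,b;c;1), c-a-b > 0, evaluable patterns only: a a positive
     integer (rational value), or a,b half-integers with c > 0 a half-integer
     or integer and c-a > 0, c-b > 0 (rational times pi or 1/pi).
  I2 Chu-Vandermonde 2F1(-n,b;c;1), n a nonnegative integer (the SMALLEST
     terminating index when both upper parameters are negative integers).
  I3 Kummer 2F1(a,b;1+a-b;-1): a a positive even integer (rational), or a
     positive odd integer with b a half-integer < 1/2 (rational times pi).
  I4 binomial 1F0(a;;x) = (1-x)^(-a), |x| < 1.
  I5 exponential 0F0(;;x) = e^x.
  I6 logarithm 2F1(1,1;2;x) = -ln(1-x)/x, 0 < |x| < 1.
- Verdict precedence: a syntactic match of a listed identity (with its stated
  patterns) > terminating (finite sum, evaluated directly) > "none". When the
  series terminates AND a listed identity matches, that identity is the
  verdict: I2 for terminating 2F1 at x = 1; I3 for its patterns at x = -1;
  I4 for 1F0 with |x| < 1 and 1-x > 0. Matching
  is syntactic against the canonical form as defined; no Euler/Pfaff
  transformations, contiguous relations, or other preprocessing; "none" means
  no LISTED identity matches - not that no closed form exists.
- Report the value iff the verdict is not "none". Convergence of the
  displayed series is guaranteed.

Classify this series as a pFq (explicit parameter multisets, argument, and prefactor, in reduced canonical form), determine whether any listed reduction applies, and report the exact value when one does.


Reduced: x = \frac{5}{3}, 2F1, upper = {-10, 7}, lower = {\frac{2}{3}}, C = -\frac{12}{11}. Verdict: terminating - the sum ends at index 10 because -10 is a negative integer; exact evaluation follows. Exact value: -\frac{2001974544}{80707}.

Key step: with t_0 = -\frac{12}{11}, the two geometric factors (C = -12/11) combine into one argument.
Ratio: r(k) = \frac{5}{3} * (k-10) (k+7) / [(k+\frac{2}{3}) (k+1)] - rational in k. x = \frac{5}{3}; t_0 = -\frac{12}{11}; negate the roots.


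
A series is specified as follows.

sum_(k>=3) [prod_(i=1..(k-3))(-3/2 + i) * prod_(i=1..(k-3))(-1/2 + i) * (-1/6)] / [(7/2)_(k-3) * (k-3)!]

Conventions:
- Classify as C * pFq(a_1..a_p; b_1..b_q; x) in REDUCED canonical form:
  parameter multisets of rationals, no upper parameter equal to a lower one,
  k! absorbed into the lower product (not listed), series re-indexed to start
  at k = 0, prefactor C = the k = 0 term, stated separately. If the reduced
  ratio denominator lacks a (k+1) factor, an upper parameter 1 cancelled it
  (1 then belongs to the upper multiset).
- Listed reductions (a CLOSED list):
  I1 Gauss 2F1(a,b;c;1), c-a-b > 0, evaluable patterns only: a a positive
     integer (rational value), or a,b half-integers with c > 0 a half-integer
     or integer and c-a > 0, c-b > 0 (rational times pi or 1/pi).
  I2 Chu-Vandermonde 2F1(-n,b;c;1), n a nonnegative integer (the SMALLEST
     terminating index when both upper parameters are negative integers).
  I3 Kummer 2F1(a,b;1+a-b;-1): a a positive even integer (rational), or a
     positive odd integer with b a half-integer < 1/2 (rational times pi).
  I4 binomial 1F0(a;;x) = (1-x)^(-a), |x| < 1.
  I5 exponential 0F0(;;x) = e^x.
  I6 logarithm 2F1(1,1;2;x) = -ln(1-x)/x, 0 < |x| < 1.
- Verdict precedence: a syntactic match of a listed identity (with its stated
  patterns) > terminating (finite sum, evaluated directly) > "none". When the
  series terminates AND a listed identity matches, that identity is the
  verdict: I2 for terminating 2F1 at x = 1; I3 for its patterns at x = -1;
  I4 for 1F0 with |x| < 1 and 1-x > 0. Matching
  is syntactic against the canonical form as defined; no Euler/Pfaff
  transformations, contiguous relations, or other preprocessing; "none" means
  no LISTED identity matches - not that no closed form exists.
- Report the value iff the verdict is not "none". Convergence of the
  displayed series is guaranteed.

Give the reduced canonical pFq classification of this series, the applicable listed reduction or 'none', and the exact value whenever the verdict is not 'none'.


Classification (C = -1/6): 2F1 with upper {-1/2, 1/2}, lower {7/2}, argument x = 1. Verdict: the half-integer Gauss pattern (I1) applies (x = 1; upper {-1/2, 1/2} half-integers, c = 7/2 in the evaluable pattern). Value: (-25/512) * pi.

First insight: t_0 being -1/6, the running product (C = -1/6) telescopes to a rising factorial.
Ratio: r(k) = 1 * (k-1/2) (k+1/2) / [(k+7/2) (k+1)] - rational in k, leading ratio 1; with t_0 = -1/6, classification follows.


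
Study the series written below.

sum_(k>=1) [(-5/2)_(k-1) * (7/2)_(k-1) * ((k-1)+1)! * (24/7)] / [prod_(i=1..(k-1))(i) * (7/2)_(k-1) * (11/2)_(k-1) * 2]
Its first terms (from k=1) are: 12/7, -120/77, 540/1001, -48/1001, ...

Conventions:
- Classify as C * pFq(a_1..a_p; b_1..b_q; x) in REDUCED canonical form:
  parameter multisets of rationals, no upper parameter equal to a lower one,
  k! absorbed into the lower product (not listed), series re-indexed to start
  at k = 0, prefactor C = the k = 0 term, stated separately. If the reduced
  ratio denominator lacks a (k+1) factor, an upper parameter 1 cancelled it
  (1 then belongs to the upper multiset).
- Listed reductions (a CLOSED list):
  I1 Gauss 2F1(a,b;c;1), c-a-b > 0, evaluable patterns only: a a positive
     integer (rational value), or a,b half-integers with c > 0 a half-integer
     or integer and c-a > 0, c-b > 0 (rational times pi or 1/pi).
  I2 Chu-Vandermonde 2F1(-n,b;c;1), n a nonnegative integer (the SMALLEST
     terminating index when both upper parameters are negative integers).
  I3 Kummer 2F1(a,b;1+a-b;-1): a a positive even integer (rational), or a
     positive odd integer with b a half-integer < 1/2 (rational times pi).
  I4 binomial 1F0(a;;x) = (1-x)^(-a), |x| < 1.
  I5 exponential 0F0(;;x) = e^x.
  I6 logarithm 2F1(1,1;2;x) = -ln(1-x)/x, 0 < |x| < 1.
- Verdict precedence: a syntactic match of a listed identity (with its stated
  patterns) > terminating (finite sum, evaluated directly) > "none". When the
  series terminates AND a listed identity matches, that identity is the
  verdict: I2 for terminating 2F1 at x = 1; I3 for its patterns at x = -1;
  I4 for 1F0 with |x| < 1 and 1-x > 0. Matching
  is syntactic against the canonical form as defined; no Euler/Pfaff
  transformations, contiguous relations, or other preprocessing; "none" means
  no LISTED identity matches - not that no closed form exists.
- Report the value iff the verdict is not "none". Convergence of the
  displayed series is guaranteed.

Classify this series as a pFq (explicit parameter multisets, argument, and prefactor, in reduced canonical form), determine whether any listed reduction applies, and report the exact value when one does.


Classification (C = 12/7): 2F1 with upper {-5/2, 2}, lower {11/2}, argument x = 1. Verdict: Gauss (I1, integer-parameter pattern) applies (x = 1: the Gamma ratio telescopes since c-a-b = 6 > 0 and a = 2 in Z>0). Sum: 9/14.

First insight: from the first term 12/7: the constant factors (C = 12/7) combine into one prefactor.
Consecutive-term ratio: r(k) = 1 * (k-5/2) (k+2) / [(k+11/2) (k+1)] - poly over poly, x = 1 from leading terms; C = 12/7 at k = 0.


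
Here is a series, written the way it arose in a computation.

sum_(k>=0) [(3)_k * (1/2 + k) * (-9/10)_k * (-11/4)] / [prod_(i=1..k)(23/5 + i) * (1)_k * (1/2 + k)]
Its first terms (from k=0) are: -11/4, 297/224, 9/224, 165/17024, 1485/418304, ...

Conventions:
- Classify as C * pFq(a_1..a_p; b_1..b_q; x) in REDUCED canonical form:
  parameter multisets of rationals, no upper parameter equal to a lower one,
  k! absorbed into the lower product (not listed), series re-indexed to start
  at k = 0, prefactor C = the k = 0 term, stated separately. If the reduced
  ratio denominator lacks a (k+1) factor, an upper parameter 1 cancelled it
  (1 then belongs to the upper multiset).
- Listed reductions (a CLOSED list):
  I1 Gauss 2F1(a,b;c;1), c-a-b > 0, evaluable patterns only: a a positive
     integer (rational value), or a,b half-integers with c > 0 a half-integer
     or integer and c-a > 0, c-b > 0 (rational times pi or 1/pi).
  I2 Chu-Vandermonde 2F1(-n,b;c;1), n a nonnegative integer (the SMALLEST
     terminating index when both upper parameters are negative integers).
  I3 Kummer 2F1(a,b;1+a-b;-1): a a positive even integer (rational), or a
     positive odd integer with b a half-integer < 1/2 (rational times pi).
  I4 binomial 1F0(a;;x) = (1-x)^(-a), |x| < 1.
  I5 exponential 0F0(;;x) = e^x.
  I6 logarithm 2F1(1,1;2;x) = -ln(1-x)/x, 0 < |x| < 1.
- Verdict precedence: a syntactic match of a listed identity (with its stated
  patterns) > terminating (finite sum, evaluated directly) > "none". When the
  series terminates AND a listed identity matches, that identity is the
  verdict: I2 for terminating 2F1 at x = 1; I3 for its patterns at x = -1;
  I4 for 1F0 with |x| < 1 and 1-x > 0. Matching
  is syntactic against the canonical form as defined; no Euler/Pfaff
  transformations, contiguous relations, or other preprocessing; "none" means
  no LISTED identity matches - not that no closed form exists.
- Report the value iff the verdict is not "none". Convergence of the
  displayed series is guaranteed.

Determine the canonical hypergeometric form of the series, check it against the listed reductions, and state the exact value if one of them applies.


Prefactor -11/4, argument 1: 2F1 with upper {-9/10, 3} over lower {28/5}. Verdict: the Gauss summation I1 applies (x = 1: the Gamma ratio telescopes since c-a-b = 7/2 > 0 and a = 3 in Z>0). Its exact value is -1196/875.

Key observation: with t_0 = -11/4, the lower running product (C = -11/4, x = 1) is a rising factorial.
Step ratio: r(k) = 1 * (k-9/10) (k+3) / [(k+28/5) (k+1)] - rational in k, leading ratio 1; with t_0 = -11/4, classification follows.


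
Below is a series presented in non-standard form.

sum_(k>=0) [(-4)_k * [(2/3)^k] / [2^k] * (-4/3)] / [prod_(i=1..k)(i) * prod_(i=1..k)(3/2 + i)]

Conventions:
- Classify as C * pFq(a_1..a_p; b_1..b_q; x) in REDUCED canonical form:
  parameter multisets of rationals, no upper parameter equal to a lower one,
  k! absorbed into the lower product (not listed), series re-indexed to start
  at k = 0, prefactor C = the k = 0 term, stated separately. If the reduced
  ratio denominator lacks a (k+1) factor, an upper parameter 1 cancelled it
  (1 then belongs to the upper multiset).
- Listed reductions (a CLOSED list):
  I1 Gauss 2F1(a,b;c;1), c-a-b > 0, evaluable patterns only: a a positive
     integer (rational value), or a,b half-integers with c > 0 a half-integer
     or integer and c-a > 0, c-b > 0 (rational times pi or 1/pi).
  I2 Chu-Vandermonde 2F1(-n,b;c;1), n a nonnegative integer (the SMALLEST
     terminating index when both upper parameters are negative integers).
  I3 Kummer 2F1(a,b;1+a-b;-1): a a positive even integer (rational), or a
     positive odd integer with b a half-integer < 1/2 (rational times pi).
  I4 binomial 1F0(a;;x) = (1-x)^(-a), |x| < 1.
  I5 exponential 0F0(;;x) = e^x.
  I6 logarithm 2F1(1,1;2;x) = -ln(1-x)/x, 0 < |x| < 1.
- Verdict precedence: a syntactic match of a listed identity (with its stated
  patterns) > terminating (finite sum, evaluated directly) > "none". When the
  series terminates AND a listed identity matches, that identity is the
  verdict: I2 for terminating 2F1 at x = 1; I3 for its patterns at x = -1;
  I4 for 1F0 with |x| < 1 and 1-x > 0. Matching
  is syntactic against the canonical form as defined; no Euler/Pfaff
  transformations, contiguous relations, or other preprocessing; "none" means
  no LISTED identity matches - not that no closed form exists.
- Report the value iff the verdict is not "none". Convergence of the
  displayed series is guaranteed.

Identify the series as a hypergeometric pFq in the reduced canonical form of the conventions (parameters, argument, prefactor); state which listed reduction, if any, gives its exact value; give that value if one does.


Reduced: x = 1/3, 1F1, upper = {-4}, lower = {5/2}, C = -4/3. Verdict: terminating at k = 4: the factor (-4)_k kills every later term; summing the 5 survivors is exact. Sum: -605284/841995.

First insight: t_0 being -4/3, the two k-th powers (prefactor -4/3) combine into one argument.
Term ratio: r(k) = (1/3) * (k-4) / [(k+5/2) (k+1)] - rational in k, leading ratio (1/3); with t_0 = -4/3, classification follows.


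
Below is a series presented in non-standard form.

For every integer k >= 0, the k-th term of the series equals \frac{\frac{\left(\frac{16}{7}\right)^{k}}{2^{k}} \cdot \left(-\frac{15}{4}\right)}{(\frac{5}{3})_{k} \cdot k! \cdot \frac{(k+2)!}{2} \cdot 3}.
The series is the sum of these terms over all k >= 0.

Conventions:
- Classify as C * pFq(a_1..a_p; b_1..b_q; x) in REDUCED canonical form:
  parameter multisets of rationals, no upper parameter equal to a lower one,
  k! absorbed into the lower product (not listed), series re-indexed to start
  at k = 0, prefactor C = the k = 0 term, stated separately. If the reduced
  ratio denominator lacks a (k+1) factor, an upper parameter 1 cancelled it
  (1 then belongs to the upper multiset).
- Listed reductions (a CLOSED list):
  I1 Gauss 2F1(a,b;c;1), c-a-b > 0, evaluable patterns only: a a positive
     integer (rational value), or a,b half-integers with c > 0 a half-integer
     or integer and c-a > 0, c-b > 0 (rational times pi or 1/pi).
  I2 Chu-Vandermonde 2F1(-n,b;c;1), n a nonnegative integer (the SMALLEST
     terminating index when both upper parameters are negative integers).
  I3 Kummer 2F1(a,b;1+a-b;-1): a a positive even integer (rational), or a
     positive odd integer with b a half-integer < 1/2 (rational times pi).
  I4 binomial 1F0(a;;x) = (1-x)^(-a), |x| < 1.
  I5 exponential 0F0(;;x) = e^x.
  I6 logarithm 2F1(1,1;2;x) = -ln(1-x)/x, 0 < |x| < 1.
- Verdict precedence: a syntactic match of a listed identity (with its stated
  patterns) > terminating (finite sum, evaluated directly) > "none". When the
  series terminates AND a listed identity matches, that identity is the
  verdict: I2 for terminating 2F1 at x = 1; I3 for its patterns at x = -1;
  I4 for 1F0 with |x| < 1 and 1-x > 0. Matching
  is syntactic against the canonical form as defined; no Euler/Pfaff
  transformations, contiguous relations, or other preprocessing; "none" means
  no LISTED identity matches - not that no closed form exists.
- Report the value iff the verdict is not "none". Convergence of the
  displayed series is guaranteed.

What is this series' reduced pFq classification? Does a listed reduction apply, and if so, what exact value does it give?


Prefactor -\frac{5}{4}, argument \frac{8}{7}: 0F2 with upper {-} over lower {\frac{5}{3}, 3}. Verdict: none. Every listed pattern misses the 0F2 form at \frac{8}{7}, upper {-}.

Key observation: t_0 = -\frac{5}{4} here, and the two k-th powers (prefactor -5/4) combine into one argument.
Ratio: r(k) = \frac{8}{7} * 1 / [(k+\frac{5}{3}) (k+3) (k+1)] - rational; roots negated = parameters, x = \frac{8}{7}, C = -\frac{5}{4}.


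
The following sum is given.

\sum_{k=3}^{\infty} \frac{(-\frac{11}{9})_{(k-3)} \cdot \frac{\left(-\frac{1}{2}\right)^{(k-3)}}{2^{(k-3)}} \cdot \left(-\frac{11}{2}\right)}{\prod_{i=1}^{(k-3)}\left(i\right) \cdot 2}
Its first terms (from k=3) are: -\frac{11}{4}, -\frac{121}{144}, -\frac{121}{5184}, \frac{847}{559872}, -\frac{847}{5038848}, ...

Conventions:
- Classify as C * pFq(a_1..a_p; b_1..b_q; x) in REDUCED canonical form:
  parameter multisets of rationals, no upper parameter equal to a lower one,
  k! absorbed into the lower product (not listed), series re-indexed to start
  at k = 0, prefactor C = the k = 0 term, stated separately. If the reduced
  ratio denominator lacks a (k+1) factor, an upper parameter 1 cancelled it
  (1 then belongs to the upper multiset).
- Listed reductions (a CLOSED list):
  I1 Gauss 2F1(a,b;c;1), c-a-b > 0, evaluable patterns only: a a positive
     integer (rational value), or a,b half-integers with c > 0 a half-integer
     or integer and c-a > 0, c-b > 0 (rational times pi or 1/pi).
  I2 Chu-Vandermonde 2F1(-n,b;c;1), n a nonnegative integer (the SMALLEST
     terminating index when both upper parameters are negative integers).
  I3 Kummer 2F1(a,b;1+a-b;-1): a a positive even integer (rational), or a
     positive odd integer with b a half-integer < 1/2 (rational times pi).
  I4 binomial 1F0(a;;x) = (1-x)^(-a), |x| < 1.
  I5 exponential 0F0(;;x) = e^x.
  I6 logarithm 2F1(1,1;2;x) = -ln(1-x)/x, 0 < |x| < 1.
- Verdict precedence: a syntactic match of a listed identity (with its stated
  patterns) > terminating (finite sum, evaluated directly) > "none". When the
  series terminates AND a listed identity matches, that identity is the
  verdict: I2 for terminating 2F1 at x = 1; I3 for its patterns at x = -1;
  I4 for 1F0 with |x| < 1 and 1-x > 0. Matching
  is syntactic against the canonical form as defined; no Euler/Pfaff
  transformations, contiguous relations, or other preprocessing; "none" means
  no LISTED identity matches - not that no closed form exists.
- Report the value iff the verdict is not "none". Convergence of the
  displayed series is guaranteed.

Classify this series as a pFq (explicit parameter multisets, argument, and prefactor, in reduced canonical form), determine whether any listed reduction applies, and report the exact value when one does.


First insight: t_0 = -\frac{11}{4} here, and the product of the first k integers (C = -11/4, x = -1/4) is k!.
Term ratio: r(k) = -\frac{1}{4} * (k-\frac{11}{9}) / [(k+1)] - poly over poly, x = -\frac{1}{4} from leading terms; C = -\frac{11}{4} at k = 0.

Canonical form: C = -\frac{11}{4} times 1F0 with upper {-\frac{11}{9}}, lower {-}, x = -\frac{1}{4}. Verdict: the I4 binomial reduction fires (the 1F0 binomial series: exponent 11/9, x = -\frac{1}{4}). Value: \left(-\frac{11}{4}\right) \cdot \left(\frac{5}{4}\right)^{\frac{11}{9}}.


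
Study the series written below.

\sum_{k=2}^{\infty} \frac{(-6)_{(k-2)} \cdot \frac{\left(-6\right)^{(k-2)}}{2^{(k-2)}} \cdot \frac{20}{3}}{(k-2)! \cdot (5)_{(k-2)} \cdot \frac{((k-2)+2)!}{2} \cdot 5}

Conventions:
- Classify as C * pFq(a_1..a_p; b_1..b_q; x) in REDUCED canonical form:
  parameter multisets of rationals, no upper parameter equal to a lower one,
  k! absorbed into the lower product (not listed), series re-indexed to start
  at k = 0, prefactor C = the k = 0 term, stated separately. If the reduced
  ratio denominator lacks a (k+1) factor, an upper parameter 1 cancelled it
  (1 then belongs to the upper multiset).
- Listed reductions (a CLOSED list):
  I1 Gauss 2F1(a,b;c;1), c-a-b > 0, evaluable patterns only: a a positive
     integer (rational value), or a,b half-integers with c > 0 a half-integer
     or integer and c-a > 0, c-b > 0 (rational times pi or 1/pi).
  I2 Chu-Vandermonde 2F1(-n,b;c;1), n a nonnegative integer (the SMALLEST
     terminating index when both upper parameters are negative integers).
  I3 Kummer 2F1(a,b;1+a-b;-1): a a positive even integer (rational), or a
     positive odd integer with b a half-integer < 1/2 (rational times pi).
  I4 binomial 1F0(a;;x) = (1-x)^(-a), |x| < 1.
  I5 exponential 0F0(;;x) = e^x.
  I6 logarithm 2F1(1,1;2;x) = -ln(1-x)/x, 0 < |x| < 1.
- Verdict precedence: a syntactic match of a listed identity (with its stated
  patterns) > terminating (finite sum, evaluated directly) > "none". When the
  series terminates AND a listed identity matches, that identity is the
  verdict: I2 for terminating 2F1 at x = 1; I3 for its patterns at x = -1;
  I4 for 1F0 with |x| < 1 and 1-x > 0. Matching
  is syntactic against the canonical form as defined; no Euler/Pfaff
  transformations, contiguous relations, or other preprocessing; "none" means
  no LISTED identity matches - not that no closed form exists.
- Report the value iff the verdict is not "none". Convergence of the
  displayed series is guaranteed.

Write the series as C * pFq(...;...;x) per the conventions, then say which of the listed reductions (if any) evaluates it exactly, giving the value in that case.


Key observation: from the first term \frac{4}{3}: the two k-th powers (prefactor 4/3) combine into one argument.
Adjacent-term ratio: r(k) = -3 * (k-6) / [(k+3) (k+5) (k+1)] - rational in k. x = -3; t_0 = \frac{4}{3}; negate the roots.

With C = \frac{4}{3}: the canonical form is 1F2(-6; 3, 5; -3). Verdict: terminating - upper -6 stops the sum at k = 6; the 7 terms are added exactly. Its exact value is \frac{4694869}{1344000}.
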